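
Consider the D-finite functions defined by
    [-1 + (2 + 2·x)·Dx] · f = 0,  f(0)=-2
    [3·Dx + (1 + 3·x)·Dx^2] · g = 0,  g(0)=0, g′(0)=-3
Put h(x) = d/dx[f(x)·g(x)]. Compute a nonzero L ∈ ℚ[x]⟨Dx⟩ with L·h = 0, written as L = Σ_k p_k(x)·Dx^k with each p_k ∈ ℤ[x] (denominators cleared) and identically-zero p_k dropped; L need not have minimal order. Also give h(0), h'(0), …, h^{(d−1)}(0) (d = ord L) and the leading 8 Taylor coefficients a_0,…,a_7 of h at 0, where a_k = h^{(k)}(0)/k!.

L = (-13 - 6·x + 3·x^2) + (-32 - 56·x + 24·x^3)·Dx + (-4 - 16·x - 8·x^2 + 16·x^3 + 12·x^4)·Dx^2  (order 2).
h: a_k = 6, -12, 153/4, -120, 23649/64, -180189/160, 8737857/2560, -11549583/1120, …
ICs: h(0) = 6, h′(0) = -12.

f: a_k = -2, -1, 1/4, -1/8, 5/64, -7/128, 21/512, -33/1024, …
g: a_k = 0, -3, 9/2, -9, 81/4, -243/5, 243/2, -2187/7, …
Product ⇒ symmetric product L₀, ord ≤ 2.
Derive L from L₀ (diff closure).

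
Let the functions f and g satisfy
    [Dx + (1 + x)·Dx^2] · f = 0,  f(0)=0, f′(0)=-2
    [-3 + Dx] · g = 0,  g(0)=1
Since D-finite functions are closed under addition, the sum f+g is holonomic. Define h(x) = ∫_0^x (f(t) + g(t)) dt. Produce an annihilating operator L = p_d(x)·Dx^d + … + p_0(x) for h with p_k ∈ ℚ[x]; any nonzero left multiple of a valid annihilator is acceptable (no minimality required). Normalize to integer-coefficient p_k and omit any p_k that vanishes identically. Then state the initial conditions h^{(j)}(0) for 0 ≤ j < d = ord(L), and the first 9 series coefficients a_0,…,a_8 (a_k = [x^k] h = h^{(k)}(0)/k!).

L = (-15 - 9·x)·Dx^2 + (-7 - 18·x - 9·x^2)·Dx^3 + (4 + 7·x + 3·x^2)·Dx^4  (order 4).
h: a_k = 0, 1, 1/2, 11/6, 23/24, 31/40, 13/48, 323/1680, 83/4480, …
ICs: h(0) = 0, h′(0) = 1, h′′(0) = 1, h′′′(0) = 11.

f: a_k = 0, -2, 1, -2/3, 1/2, -2/5, 1/3, -2/7, 1/4, …
g: a_k = 1, 3, 9/2, 9/2, 27/8, 81/40, 81/80, 243/560, 729/4480, …
Sum ⇒ L₀ = lclm(L_f,L_g) in ℚ(x)⟨Dx⟩.
∫: right-multiply L₀ by Dx.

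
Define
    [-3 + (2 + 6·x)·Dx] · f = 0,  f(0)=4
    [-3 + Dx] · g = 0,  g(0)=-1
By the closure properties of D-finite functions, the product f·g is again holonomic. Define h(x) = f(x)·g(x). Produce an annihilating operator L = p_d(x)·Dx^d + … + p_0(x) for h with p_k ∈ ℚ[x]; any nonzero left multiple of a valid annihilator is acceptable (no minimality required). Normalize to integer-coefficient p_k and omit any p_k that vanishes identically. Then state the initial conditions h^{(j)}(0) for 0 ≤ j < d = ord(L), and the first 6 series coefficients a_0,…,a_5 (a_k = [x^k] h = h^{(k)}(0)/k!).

f: a_k = 4, 6, -9/2, 27/4, -405/32, 1701/64, …
g: a_k = -1, -3, -9/2, -9/2, -27/8, -81/40, …
Product ⇒ symmetric product L₀, ord ≤ 1.
L = (-9 - 18·x) + (2 + 6·x)·Dx  (order 1).
h: a_k = -4, -18, -63/2, -153/4, -891/32, -8667/320, …
ICs: h(0) = -4.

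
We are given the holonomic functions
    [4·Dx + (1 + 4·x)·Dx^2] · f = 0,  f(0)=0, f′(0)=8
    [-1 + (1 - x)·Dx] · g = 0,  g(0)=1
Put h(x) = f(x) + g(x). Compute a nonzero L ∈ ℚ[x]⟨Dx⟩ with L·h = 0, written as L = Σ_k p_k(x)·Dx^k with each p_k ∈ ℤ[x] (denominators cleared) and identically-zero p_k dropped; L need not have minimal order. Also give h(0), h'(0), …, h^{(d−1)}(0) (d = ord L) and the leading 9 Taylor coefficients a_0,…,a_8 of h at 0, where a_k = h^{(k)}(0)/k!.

L = (-44 - 16·x)·Dx + (13 - 56·x - 32·x^2)·Dx^2 + (3 + 11·x - 6·x^2 - 8·x^3)·Dx^3  (order 3).
h: a_k = 1, 9, -15, 131/3, -127, 2053/5, -4093/3, 32775/7, -16383, …
ICs: h(0) = 1, h′(0) = 9, h′′(0) = -30.

f: a_k = 0, 8, -16, 128/3, -128, 2048/5, -4096/3, 32768/7, -16384, …
g: a_k = 1, 1, 1, 1, 1, 1, 1, 1, 1, …
h₀=f+g: left-lcm gives L₀, ord ≤ 3.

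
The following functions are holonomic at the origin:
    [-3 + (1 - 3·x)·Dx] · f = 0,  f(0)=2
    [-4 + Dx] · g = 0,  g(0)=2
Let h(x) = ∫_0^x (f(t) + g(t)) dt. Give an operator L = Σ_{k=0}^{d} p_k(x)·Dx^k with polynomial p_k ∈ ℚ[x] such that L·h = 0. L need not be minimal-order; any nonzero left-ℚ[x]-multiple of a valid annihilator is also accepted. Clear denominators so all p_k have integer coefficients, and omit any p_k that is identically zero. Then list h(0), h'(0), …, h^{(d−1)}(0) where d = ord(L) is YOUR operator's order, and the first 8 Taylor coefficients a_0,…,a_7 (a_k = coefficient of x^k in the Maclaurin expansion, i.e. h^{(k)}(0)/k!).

L = (-24 - 144·x)·Dx + (2 + 96·x - 144·x^2)·Dx^2 + (1 - 15·x + 36·x^2)·Dx^3  (order 3).
h: a_k = 0, 4, 7, 34/3, 113/6, 110/3, 3773/45, 9446/45, …
ICs: h(0) = 0, h′(0) = 4, h′′(0) = 14.

f: a_k = 2, 6, 18, 54, 162, 486, 1458, 4374, …
g: a_k = 2, 8, 16, 64/3, 64/3, 256/15, 512/45, 2048/315, …
Weyl lclm of L_f,L_g ⇒ L₀ (ord ≤ 2).
h=∫₀ˣh₀: take L = L₀·Dx.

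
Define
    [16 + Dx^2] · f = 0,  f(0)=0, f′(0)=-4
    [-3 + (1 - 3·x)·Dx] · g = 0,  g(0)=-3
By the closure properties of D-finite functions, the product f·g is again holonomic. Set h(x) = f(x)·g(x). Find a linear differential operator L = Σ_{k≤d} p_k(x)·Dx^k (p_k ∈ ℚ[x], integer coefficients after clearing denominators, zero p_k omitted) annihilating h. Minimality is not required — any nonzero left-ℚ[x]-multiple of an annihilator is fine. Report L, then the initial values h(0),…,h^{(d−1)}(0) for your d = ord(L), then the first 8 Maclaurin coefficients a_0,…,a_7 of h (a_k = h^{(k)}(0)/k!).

L = (-16 + 48·x) + 6·Dx + (-1 + 3·x)·Dx^2  (order 2).
h: a_k = 0, 12, 36, 76, 228, 3548/5, 10644/5, 669548/105, …
ICs: h(0) = 0, h′(0) = 12.

f: a_k = 0, -4, 0, 32/3, 0, -128/15, 0, 1024/315, …
g: a_k = -3, -9, -27, -81, -243, -729, -2187, -6561, …
f·g: L₀ = L_f ⊗_s L_g, ord ≤ 2·1.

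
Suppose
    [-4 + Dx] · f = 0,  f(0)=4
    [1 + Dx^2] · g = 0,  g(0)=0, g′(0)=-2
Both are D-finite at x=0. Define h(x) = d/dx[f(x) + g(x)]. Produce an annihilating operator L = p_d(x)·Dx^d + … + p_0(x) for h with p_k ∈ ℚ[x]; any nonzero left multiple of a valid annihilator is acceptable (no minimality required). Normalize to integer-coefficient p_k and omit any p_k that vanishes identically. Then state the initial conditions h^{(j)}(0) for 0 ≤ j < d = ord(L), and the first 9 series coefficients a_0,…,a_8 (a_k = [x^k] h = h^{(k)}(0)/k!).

f: a_k = 4, 16, 32, 128/3, 128/3, 512/15, 1024/45, 4096/315, 2048/315, …
g: a_k = 0, -2, 0, 1/3, 0, -1/60, 0, 1/2520, 0, …
h₀=f+g: left-lcm gives L₀, ord ≤ 3.
h=h₀': d/dx-closure on L₀ ⇒ L.
L = 4 - Dx + 4·Dx^2 - Dx^3  (order 3).
h: a_k = 14, 64, 129, 512/3, 2047/12, 2048/15, 3641/40, 16384/315, 524287/20160, …
ICs: h(0) = 14, h′(0) = 64, h′′(0) = 258.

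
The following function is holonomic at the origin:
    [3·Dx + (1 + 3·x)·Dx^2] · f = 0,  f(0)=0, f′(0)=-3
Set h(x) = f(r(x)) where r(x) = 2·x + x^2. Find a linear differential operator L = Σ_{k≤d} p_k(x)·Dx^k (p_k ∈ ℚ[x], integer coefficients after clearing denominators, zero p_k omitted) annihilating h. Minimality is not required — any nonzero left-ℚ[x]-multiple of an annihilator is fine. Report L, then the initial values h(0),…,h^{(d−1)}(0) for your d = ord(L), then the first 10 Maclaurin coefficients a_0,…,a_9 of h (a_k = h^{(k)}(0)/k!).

f: a_k = 0, -3, 9/2, -9, 81/4, -243/5, 243/2, -2187/7, 6561/8, -2187, …
L₀ from L_f via x↦r, Dx↦r'^{-1}Dx.
L = (5 + 6·x + 3·x^2)·Dx + (1 + 7·x + 9·x^2 + 3·x^3)·Dx^2  (order 2).
h: a_k = 0, -6, 15, -54, 441/2, -4806/5, 4365, -142722/7, 388881/4, -470934, …
ICs: h(0) = 0, h′(0) = -6.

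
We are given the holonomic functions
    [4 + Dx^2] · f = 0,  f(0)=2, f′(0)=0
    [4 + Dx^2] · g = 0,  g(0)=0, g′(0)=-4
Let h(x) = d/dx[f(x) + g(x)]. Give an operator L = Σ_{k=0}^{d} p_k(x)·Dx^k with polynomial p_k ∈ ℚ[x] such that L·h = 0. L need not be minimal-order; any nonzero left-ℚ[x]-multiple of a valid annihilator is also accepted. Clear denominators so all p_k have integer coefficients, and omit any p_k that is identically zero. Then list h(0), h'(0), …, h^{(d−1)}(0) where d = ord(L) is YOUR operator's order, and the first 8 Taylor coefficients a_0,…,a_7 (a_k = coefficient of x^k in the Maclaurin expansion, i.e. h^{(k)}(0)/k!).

L = 4 + Dx^2  (order 2).
h: a_k = -4, -8, 8, 16/3, -8/3, -16/15, 16/45, 32/315, …
ICs: h(0) = -4, h′(0) = -8.

f: a_k = 2, 0, -4, 0, 4/3, 0, -8/45, 0, …
g: a_k = 0, -4, 0, 8/3, 0, -8/15, 0, 16/315, …
f+g: L₀ = lclm(L_f,L_g), ord ≤ 2+2.
Differentiate: ansatz ord ≤ ord L₀ ⇒ L.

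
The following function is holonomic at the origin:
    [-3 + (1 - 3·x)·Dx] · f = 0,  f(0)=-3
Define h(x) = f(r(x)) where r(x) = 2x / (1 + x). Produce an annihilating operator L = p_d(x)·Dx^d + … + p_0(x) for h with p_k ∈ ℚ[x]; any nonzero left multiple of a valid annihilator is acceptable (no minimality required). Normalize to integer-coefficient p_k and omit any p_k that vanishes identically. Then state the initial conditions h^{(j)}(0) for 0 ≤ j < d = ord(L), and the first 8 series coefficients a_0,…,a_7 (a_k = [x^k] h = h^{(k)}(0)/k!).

L = 6 + (-1 + 4·x + 5·x^2)·Dx  (order 1).
h: a_k = -3, -18, -90, -450, -2250, -11250, -56250, -281250, …
ICs: h(0) = -3.

f: a_k = -3, -9, -27, -81, -243, -729, -2187, -6561, …
f∘r: x↦r, Dx↦Dx/r' in L_f ⇒ L₀.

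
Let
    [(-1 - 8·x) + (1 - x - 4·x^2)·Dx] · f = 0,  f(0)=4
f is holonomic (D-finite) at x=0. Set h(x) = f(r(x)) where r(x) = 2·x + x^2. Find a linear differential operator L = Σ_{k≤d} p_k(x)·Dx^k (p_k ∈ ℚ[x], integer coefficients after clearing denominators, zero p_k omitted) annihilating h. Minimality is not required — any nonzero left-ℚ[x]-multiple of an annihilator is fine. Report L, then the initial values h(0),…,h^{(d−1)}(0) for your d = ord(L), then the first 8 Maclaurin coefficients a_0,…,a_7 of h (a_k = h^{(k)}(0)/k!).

L = (2 + 34·x + 48·x^2 + 16·x^3) + (-1 + 2·x + 17·x^2 + 16·x^3 + 4·x^4)·Dx  (order 1).
h: a_k = 4, 8, 84, 368, 2308, 12248, 69956, 386528, …
ICs: h(0) = 4.

f: a_k = 4, 4, 20, 36, 116, 260, 724, 1764, …
L₀ from L_f via x↦r, Dx↦r'^{-1}Dx.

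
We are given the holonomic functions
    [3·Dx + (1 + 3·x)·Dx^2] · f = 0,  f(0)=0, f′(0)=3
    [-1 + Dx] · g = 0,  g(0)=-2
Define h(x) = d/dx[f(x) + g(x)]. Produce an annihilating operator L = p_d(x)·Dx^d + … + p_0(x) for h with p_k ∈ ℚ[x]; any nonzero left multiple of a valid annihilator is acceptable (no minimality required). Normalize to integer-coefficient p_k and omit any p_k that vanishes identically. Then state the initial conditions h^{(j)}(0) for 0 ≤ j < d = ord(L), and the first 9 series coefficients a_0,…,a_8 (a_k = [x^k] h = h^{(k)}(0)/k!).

f: a_k = 0, 3, -9/2, 9, -81/4, 243/5, -243/2, 2187/7, -6561/8, …
g: a_k = -2, -2, -1, -1/3, -1/12, -1/60, -1/360, -1/2520, -1/20160, …
h₀=f+g: left-lcm gives L₀, ord ≤ 3.
h=h₀': d/dx-closure on L₀ ⇒ L.
L = (-21 - 9·x) + (17 - 6·x - 9·x^2)·Dx + (4 + 15·x + 9·x^2)·Dx^2  (order 2).
h: a_k = 1, -11, 26, -244/3, 2915/12, -43741/60, 787319/360, -16533721/2520, 396809279/20160, …
ICs: h(0) = 1, h′(0) = -11.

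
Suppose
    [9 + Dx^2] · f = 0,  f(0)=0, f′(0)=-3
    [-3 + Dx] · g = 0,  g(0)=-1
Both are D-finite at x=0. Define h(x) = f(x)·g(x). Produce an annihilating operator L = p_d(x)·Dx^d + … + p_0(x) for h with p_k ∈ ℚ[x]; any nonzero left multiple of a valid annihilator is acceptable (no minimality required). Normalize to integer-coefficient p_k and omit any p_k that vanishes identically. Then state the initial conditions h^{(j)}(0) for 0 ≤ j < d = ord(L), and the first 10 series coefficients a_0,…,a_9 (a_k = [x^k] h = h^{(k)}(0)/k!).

f: a_k = 0, -3, 0, 9/2, 0, -81/40, 0, 243/560, 0, -243/4480, …
g: a_k = -1, -3, -9/2, -9/2, -27/8, -81/40, -81/80, -243/560, -729/4480, -243/4480, …
h₀=f·g: eliminate ⇒ L₀, order ≤ 2·1.
L = 18 - 6·Dx + Dx^2  (order 2).
h: a_k = 0, 3, 9, 9, 0, -81/10, -81/10, -243/70, 0, 243/280, …
ICs: h(0) = 0, h′(0) = 3.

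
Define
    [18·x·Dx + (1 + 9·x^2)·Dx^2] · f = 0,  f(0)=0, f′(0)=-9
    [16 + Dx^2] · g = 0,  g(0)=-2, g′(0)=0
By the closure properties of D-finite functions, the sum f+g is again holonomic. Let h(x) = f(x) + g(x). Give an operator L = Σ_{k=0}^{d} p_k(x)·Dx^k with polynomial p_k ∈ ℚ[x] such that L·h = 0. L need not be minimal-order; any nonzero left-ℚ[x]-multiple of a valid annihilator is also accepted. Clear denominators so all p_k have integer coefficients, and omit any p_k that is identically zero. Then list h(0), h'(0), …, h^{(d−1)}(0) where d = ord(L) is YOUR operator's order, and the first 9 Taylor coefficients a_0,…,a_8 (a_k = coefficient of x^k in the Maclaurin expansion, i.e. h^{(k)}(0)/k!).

L = (-13248·x + 181440·x^3 + 186624·x^5)·Dx + (-16 + 6048·x^2 + 66096·x^4 + 93312·x^6)·Dx^2 + (-828·x + 11340·x^3 + 11664·x^5)·Dx^3 + (-1 + 378·x^2 + 4131·x^4 + 5832·x^6)·Dx^4  (order 4).
h: a_k = -2, -9, 16, 27, -64/3, -729/5, 512/45, 6561/7, -1024/315, …
ICs: h(0) = -2, h′(0) = -9, h′′(0) = 32, h′′′(0) = 162.

f: a_k = 0, -9, 0, 27, 0, -729/5, 0, 6561/7, 0, …
g: a_k = -2, 0, 16, 0, -64/3, 0, 512/45, 0, -1024/315, …
f+g: L₀ = lclm(L_f,L_g), ord ≤ 2+2.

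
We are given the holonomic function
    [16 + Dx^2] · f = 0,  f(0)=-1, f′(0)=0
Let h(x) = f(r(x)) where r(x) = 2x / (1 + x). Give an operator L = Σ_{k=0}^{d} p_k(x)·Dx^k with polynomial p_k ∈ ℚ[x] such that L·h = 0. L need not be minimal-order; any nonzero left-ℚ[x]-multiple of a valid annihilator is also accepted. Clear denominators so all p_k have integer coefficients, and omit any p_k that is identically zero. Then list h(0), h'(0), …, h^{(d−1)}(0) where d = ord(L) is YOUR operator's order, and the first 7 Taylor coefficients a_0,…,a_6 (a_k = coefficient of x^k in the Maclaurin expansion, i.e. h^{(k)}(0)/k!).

L = 64 + (2 + 6·x + 6·x^2 + 2·x^3)·Dx + (1 + 4·x + 6·x^2 + 4·x^3 + x^4)·Dx^2  (order 2).
h: a_k = -1, 0, 32, -64, -224/3, 1664/3, -53216/45, …
ICs: h(0) = -1, h′(0) = 0.

f: a_k = -1, 0, 8, 0, -32/3, 0, 256/45, …
Change of var in L_f (x↦r) gives L₀.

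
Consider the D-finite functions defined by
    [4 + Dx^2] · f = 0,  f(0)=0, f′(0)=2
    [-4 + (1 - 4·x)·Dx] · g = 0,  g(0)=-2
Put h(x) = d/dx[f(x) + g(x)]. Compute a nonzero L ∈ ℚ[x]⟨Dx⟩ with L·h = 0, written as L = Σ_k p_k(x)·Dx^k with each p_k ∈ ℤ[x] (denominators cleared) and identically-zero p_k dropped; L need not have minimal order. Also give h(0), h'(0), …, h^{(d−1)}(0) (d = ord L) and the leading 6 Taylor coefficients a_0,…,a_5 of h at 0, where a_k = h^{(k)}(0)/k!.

f: a_k = 0, 2, 0, -4/3, 0, 4/15, …
g: a_k = -2, -8, -32, -128, -512, -2048, …
h₀=f+g: left-lcm gives L₀, ord ≤ 3.
h₀' ⇒ L via d/dx closure of L₀.
L = (1568 - 256·x + 512·x^2) + (-100 + 432·x - 192·x^2 + 256·x^3)·Dx + (392 - 64·x + 128·x^2)·Dx^2 + (-25 + 108·x - 48·x^2 + 64·x^3)·Dx^3  (order 3).
h: a_k = -6, -64, -388, -2048, -30716/3, -49152, …
ICs: h(0) = -6, h′(0) = -64, h′′(0) = -776.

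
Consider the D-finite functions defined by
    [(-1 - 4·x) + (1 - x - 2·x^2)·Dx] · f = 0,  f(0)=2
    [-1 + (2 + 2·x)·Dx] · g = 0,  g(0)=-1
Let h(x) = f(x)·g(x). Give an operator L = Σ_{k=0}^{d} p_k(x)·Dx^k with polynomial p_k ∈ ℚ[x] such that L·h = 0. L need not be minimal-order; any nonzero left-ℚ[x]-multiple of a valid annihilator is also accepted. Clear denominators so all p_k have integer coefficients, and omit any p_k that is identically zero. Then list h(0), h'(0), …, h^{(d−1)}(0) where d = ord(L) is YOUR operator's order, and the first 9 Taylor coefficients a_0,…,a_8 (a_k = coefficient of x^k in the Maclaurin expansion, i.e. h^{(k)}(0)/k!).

L = (3 + 6·x) + (-2 + 2·x + 4·x^2)·Dx  (order 1).
h: a_k = -2, -3, -27/4, -103/8, -1683/64, -6669/128, -53583/512, -213903/1024, -6851331/16384, …
ICs: h(0) = -2.

f: a_k = 2, 2, 6, 10, 22, 42, 86, 170, 342, …
g: a_k = -1, -1/2, 1/8, -1/16, 5/128, -7/256, 21/1024, -33/2048, 429/32768, …
h₀=f·g: eliminate ⇒ L₀, order ≤ 1·1.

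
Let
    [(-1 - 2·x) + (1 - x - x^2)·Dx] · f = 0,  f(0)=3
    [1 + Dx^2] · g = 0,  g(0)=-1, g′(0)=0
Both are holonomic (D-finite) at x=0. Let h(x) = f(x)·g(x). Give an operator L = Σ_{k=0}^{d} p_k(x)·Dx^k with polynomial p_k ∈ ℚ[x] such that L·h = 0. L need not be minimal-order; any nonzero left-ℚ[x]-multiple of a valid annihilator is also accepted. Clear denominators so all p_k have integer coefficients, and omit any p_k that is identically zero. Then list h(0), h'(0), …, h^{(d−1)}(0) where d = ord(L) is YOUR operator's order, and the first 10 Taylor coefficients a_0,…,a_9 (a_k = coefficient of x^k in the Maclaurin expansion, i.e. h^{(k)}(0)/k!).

L = (1 + x + x^2) + (2 + 4·x)·Dx + (-1 + x + x^2)·Dx^2  (order 2).
h: a_k = -3, -3, -9/2, -15/2, -97/8, -157/8, -7619/240, -12329/240, -372363/4480, -1807513/13440, …
ICs: h(0) = -3, h′(0) = -3.

f: a_k = 3, 3, 6, 9, 15, 24, 39, 63, 102, 165, …
g: a_k = -1, 0, 1/2, 0, -1/24, 0, 1/720, 0, -1/40320, 0, …
L₀ := L_f ⊗_s L_g (sym. prod.), ord ≤ 2.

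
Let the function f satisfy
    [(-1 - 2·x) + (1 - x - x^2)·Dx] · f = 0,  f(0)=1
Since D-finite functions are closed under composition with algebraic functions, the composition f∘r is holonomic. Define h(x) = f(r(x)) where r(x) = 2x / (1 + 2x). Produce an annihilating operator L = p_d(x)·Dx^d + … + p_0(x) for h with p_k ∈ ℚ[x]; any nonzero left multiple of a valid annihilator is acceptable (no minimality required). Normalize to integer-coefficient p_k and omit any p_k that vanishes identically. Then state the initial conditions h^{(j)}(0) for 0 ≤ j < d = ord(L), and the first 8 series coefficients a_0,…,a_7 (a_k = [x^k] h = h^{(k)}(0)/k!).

f: a_k = 1, 1, 2, 3, 5, 8, 13, 21, …
h₀=f(r): pull back L_f along r ⇒ L₀.
L = (2 + 12·x) + (-1 - 4·x + 8·x^3)·Dx  (order 1).
h: a_k = 1, 2, 4, 0, 16, -32, 128, -384, …
ICs: h(0) = 1.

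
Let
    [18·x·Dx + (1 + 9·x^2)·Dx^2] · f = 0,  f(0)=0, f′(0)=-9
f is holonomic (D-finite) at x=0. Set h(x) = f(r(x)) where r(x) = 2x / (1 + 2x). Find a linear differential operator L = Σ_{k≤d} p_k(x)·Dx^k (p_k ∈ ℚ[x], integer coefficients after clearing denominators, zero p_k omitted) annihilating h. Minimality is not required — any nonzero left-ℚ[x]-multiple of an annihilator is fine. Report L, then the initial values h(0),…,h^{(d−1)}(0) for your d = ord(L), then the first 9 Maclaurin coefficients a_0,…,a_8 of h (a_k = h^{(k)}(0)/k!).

L = (4 + 80·x)·Dx + (1 + 4·x + 40·x^2)·Dx^2  (order 2).
h: a_k = 0, -18, 36, 144, -1152, 1152/5, 29952, -764928/7, -516096, …
ICs: h(0) = 0, h′(0) = -18.

f: a_k = 0, -9, 0, 27, 0, -729/5, 0, 6561/7, 0, …
h₀=f(r): pull back L_f along r ⇒ L₀.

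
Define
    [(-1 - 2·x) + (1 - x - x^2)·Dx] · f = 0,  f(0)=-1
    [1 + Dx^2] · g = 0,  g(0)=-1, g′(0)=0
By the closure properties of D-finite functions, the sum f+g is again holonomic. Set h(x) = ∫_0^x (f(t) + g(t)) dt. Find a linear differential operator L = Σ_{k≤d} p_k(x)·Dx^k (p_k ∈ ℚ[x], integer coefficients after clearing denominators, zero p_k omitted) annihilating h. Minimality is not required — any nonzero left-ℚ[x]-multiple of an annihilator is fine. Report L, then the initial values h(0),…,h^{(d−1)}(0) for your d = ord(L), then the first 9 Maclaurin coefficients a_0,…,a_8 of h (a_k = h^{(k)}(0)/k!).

f: a_k = -1, -1, -2, -3, -5, -8, -13, -21, -34, …
g: a_k = -1, 0, 1/2, 0, -1/24, 0, 1/720, 0, -1/40320, …
L₀ := lclm(L_f,L_g); ord L₀ ≤ 1+2.
Integrate: L := L₀·Dx.
L = (19 + 48·x + 31·x^2 + 24·x^3 + 5·x^4 + 2·x^5)·Dx + (-5 + x + 4·x^2 + 7·x^3 + 6·x^4 + 3·x^5 + x^6)·Dx^2 + (19 + 48·x + 31·x^2 + 24·x^3 + 5·x^4 + 2·x^5)·Dx^3 + (-5 + x + 4·x^2 + 7·x^3 + 6·x^4 + 3·x^5 + x^6)·Dx^4  (order 4).
h: a_k = 0, -2, -1/2, -1/2, -3/4, -121/120, -4/3, -1337/720, -21/8, …
ICs: h(0) = 0, h′(0) = -2, h′′(0) = -1, h′′′(0) = -3.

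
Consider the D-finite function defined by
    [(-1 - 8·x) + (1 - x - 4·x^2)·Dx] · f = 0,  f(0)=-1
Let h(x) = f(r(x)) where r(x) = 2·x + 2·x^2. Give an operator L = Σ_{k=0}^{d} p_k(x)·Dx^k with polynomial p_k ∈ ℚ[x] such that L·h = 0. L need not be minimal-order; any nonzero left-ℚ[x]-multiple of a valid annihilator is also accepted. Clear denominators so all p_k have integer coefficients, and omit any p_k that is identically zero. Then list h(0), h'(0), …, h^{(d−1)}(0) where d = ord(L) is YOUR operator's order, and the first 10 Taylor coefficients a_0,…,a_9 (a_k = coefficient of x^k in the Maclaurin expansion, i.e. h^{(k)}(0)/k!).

L = (2 + 36·x + 96·x^2 + 64·x^3) + (-1 + 2·x + 18·x^2 + 32·x^3 + 16·x^4)·Dx  (order 1).
h: a_k = -1, -2, -22, -112, -700, -4152, -24840, -148608, -888400, -5313056, …
ICs: h(0) = -1.

f: a_k = -1, -1, -5, -9, -29, -65, -181, -441, -1165, -2929, …
f∘r: x↦r, Dx↦Dx/r' in L_f ⇒ L₀.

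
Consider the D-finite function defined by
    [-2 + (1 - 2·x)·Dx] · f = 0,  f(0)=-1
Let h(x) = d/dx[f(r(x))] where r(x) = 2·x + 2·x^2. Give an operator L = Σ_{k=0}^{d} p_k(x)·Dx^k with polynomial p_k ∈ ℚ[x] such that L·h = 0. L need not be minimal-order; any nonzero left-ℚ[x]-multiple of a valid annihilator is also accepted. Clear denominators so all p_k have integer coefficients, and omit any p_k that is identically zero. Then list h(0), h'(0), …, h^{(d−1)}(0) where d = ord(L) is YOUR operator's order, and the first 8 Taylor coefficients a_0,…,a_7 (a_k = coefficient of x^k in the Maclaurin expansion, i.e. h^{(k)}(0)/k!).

f: a_k = -1, -2, -4, -8, -16, -32, -64, -128, …
L₀ from L_f via x↦r, Dx↦r'^{-1}Dx.
Derive L from L₀ (diff closure).
L = (10 + 24·x + 24·x^2) + (-1 + 2·x + 12·x^2 + 8·x^3)·Dx  (order 1).
h: a_k = -4, -40, -288, -1856, -11200, -64896, -365568, -2017280, …
ICs: h(0) = -4.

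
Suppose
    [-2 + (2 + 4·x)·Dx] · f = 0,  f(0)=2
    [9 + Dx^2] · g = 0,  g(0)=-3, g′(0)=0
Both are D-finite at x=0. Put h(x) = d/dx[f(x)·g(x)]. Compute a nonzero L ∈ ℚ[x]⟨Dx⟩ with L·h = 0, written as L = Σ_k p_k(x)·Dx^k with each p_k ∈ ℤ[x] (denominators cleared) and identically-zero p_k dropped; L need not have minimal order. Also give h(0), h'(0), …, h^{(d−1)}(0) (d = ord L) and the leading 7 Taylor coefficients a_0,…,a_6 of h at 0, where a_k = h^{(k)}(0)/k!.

L = (14 + 84·x + 192·x^2 + 216·x^3 + 108·x^4) + (-1 - 8·x - 18·x^2 - 12·x^3)·Dx + (1 + 7·x + 19·x^2 + 24·x^3 + 12·x^4)·Dx^2  (order 2).
h: a_k = -6, 60, 72, -120, -60, 216/5, 252/5, …
ICs: h(0) = -6, h′(0) = 60.

f: a_k = 2, 2, -1, 1, -5/4, 7/4, -21/8, …
g: a_k = -3, 0, 27/2, 0, -81/8, 0, 243/80, …
Sym-product of L_f,L_g gives L₀ (≤ ord 2).
h₀' ⇒ L via d/dx closure of L₀.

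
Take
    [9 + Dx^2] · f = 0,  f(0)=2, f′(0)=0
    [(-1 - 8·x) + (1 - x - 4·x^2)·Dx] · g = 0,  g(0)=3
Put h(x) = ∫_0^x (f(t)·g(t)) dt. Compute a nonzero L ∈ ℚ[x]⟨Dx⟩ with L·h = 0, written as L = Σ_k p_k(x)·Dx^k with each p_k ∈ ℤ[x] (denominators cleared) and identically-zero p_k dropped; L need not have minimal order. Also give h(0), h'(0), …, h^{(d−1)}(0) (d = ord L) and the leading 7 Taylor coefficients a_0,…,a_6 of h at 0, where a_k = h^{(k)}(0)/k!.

f: a_k = 2, 0, -9, 0, 27/4, 0, -81/40, …
g: a_k = 3, 3, 15, 27, 87, 195, 543, …
Product ⇒ symmetric product L₀, ord ≤ 2.
h=∫h₀ ⇒ L = L₀·Dx.
L = (-1 + 9·x + 36·x^2)·Dx + (2 + 16·x)·Dx^2 + (-1 + x + 4·x^2)·Dx^3  (order 3).
h: a_k = 0, 6, 3, 1, 27/4, 237/20, 223/8, …
ICs: h(0) = 0, h′(0) = 6, h′′(0) = 6.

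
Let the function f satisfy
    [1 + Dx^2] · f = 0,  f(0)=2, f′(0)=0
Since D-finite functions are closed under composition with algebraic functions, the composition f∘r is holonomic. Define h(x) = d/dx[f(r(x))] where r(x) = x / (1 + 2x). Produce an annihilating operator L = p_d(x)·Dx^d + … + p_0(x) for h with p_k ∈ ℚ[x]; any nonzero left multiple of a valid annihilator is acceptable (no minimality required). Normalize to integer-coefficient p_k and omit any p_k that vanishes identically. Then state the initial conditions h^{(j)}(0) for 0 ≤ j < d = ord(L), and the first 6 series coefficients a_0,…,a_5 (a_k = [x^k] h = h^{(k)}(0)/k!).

f: a_k = 2, 0, -1, 0, 1/12, 0, …
h₀=f(r): pull back L_f along r ⇒ L₀.
Derive L from L₀ (diff closure).
L = (25 + 96·x + 96·x^2) + (12 + 72·x + 144·x^2 + 96·x^3)·Dx + (1 + 8·x + 24·x^2 + 32·x^3 + 16·x^4)·Dx^2  (order 2).
h: a_k = 0, -2, 12, -143/3, 470/3, -27601/60, …
ICs: h(0) = 0, h′(0) = -2.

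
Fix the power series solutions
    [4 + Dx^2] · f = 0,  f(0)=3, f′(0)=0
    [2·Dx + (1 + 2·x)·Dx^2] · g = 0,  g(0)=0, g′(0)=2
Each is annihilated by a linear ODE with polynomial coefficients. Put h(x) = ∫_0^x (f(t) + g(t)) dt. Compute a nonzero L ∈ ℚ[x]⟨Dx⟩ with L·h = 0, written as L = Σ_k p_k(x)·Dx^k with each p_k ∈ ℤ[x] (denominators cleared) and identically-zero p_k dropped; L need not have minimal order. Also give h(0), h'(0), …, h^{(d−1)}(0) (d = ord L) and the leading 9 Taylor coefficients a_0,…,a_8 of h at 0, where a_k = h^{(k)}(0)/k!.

L = (56 + 32·x + 32·x^2)·Dx^2 + (12 + 40·x + 48·x^2 + 32·x^3)·Dx^3 + (14 + 8·x + 8·x^2)·Dx^4 + (3 + 10·x + 12·x^2 + 8·x^3)·Dx^5  (order 5).
h: a_k = 0, 3, 1, -8/3, 2/3, -2/5, 16/15, -164/105, 16/7, …
ICs: h(0) = 0, h′(0) = 3, h′′(0) = 2, h′′′(0) = -16, h′′′′(0) = 16.

f: a_k = 3, 0, -6, 0, 2, 0, -4/15, 0, 2/105, …
g: a_k = 0, 2, -2, 8/3, -4, 32/5, -32/3, 128/7, -32, …
Sum ⇒ L₀ = lclm(L_f,L_g) in ℚ(x)⟨Dx⟩.
h=∫₀ˣh₀: take L = L₀·Dx.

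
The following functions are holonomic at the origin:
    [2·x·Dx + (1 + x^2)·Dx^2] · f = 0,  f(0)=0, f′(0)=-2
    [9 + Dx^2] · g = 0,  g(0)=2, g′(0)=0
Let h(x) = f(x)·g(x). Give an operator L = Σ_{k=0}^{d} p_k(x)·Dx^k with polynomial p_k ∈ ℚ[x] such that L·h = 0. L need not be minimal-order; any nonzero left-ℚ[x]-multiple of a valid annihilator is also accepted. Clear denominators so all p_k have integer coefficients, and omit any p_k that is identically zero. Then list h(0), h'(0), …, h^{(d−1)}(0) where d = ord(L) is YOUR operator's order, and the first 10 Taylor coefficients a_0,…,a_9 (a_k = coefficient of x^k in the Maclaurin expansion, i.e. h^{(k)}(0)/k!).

f: a_k = 0, -2, 0, 2/3, 0, -2/5, 0, 2/7, 0, -2/9, …
g: a_k = 2, 0, -9, 0, 27/4, 0, -81/40, 0, 729/2240, 0, …
f·g: L₀ = L_f ⊗_s L_g, ord ≤ 2·2.
L = (1170 + 3834·x^2 + 4779·x^4 + 2916·x^6 + 729·x^8) + (396·x + 1044·x^3 + 972·x^5 + 324·x^7)·Dx + (220 + 768·x^2 + 1026·x^4 + 648·x^6 + 162·x^8)·Dx^2 + (44·x + 116·x^3 + 108·x^5 + 36·x^7)·Dx^3 + (10 + 38·x^2 + 55·x^4 + 36·x^6 + 9·x^8)·Dx^4  (order 4).
h: a_k = 0, -4, 0, 58/3, 0, -203/10, 0, 1781/140, 0, -15557/2016, …
ICs: h(0) = 0, h′(0) = -4, h′′(0) = 0, h′′′(0) = 116.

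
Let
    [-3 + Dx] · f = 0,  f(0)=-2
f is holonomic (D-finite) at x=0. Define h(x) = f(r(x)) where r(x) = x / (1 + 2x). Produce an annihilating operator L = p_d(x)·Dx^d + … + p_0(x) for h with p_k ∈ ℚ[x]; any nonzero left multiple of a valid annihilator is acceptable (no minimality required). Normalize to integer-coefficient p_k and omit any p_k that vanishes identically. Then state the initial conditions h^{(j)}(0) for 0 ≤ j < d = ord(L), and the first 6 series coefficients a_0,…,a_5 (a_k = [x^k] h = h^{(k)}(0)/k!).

L = -3 + (1 + 4·x + 4·x^2)·Dx  (order 1).
h: a_k = -2, -6, 3, 3, -51/4, 519/20, …
ICs: h(0) = -2.

f: a_k = -2, -6, -9, -9, -27/4, -81/20, …
Change of var in L_f (x↦r) gives L₀.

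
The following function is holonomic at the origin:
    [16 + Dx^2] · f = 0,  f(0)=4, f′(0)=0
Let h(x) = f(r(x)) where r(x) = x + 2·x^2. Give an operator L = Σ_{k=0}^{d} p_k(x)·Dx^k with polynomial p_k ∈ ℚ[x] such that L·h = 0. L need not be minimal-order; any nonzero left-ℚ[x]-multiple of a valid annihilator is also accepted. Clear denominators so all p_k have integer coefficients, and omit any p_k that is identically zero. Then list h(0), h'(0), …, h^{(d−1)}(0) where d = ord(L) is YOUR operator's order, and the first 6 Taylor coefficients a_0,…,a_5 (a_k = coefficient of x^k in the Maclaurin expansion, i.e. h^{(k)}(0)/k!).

f: a_k = 4, 0, -32, 0, 128/3, 0, …
L₀ from L_f via x↦r, Dx↦r'^{-1}Dx.
L = (16 + 192·x + 768·x^2 + 1024·x^3) - 4·Dx + (1 + 4·x)·Dx^2  (order 2).
h: a_k = 4, 0, -32, -128, -256/3, 1024/3, …
ICs: h(0) = 4, h′(0) = 0.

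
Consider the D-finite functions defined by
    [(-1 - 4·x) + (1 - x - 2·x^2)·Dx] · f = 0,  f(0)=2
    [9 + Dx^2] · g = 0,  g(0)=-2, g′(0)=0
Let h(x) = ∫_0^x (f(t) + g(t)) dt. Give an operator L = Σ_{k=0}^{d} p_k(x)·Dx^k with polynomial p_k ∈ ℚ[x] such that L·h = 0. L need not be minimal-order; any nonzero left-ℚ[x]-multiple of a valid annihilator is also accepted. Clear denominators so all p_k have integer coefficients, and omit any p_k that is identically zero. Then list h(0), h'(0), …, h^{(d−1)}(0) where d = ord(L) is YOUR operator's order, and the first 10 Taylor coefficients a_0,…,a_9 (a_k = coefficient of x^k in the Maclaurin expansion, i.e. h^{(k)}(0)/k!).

L = (117 + 486·x + 135·x^2 + 360·x^3 + 540·x^4 + 432·x^5)·Dx + (-45 + 63·x + 81·x^2 - 153·x^3 - 18·x^4 + 324·x^5 + 216·x^6)·Dx^2 + (13 + 54·x + 15·x^2 + 40·x^3 + 60·x^4 + 48·x^5)·Dx^3 + (-5 + 7·x + 9·x^2 - 17·x^3 - 2·x^4 + 36·x^5 + 24·x^6)·Dx^4  (order 4).
h: a_k = 0, 0, 1, 5, 5/2, 61/20, 7, 503/40, 85/4, 85039/2240, …
ICs: h(0) = 0, h′(0) = 0, h′′(0) = 2, h′′′(0) = 30.

f: a_k = 2, 2, 6, 10, 22, 42, 86, 170, 342, 682, …
g: a_k = -2, 0, 9, 0, -27/4, 0, 81/40, 0, -729/2240, 0, …
h₀=f+g: left-lcm gives L₀, ord ≤ 3.
∫: right-multiply L₀ by Dx.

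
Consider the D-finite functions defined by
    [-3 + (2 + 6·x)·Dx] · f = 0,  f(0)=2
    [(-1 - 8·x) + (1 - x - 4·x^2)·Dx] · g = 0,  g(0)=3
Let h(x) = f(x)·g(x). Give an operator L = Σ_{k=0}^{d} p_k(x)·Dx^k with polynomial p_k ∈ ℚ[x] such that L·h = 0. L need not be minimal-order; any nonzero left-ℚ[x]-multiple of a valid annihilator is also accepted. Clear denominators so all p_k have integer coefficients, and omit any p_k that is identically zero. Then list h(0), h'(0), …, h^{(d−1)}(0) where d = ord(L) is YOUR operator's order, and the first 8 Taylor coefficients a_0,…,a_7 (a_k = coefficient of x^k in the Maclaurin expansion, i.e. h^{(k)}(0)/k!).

f: a_k = 2, 3, -9/4, 27/8, -405/64, 1701/128, -15309/512, 72171/1024, …
g: a_k = 3, 3, 15, 27, 87, 195, 543, 1323, …
L₀ := L_f ⊗_s L_g (sym. prod.), ord ≤ 1.
L = (5 + 19·x + 36·x^2) + (-2 - 4·x + 14·x^2 + 24·x^3)·Dx  (order 1).
h: a_k = 6, 15, 129/4, 819/8, 13593/64, 84705/128, 727869/512, 4382811/1024, …
ICs: h(0) = 6.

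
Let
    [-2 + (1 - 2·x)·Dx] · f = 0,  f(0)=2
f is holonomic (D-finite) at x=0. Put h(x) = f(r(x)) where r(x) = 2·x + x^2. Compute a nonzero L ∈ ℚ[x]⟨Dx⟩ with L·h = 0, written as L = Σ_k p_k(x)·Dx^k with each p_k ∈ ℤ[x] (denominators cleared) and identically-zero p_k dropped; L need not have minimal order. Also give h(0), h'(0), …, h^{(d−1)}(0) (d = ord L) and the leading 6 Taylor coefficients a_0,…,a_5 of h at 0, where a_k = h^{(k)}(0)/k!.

L = (4 + 4·x) + (-1 + 4·x + 2·x^2)·Dx  (order 1).
h: a_k = 2, 8, 36, 160, 712, 3168, …
ICs: h(0) = 2.

f: a_k = 2, 4, 8, 16, 32, 64, …
Change of var in L_f (x↦r) gives L₀.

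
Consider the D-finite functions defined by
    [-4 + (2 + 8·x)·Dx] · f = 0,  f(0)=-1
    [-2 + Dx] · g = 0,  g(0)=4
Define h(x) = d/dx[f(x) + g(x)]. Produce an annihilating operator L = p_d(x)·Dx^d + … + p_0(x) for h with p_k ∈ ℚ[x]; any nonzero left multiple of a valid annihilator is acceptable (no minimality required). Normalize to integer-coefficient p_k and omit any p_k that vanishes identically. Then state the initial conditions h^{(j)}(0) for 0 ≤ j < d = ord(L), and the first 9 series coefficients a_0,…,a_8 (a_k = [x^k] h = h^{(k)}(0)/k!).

L = (-8 - 8·x) + (2 - 8·x - 16·x^2)·Dx + (1 + 6·x + 8·x^2)·Dx^2  (order 2).
h: a_k = 6, 20, 4, 152/3, -404/3, 7592/15, -83128/45, 2162224/315, -8108084/315, …
ICs: h(0) = 6, h′(0) = 20.

f: a_k = -1, -2, 2, -4, 10, -28, 84, -264, 858, …
g: a_k = 4, 8, 8, 16/3, 8/3, 16/15, 16/45, 32/315, 8/315, …
Weyl lclm of L_f,L_g ⇒ L₀ (ord ≤ 2).
h₀' ⇒ L via d/dx closure of L₀.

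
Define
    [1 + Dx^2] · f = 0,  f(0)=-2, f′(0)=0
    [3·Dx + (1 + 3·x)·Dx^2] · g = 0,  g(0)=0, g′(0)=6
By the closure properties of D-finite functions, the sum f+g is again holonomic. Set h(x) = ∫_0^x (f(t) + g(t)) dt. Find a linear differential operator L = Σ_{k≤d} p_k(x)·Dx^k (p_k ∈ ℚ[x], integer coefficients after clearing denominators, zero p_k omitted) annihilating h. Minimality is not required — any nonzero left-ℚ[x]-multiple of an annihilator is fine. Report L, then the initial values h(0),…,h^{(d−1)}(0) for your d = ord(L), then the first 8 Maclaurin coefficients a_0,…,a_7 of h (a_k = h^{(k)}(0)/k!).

f: a_k = -2, 0, 1, 0, -1/12, 0, 1/360, 0, …
g: a_k = 0, 6, -9, 18, -81/2, 486/5, -243, 4374/7, …
f+g: L₀ = lclm(L_f,L_g), ord ≤ 2+2.
h=∫h₀ ⇒ L = L₀·Dx.
L = (165 + 18·x + 27·x^2)·Dx^2 + (19 + 63·x + 27·x^2 + 27·x^3)·Dx^3 + (165 + 18·x + 27·x^2)·Dx^4 + (19 + 63·x + 27·x^2 + 27·x^3)·Dx^5  (order 5).
h: a_k = 0, -2, 3, -8/3, 9/2, -487/60, 81/5, -12497/360, …
ICs: h(0) = 0, h′(0) = -2, h′′(0) = 6, h′′′(0) = -16, h′′′′(0) = 108.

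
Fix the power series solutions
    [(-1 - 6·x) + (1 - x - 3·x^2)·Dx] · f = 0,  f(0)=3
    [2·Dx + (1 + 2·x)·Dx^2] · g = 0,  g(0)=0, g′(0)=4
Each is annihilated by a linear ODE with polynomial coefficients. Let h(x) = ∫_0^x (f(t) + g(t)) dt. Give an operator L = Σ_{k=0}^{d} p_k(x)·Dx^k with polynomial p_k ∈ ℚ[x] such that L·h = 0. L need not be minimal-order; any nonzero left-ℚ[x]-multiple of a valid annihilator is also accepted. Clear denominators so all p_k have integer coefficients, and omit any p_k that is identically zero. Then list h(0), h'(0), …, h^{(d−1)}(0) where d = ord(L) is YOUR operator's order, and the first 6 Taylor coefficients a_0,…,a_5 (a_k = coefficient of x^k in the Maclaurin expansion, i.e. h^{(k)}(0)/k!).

L = (74 + 412·x + 948·x^2 + 864·x^3 + 648·x^4)·Dx^2 + (17 + 212·x + 890·x^2 + 1644·x^3 + 1764·x^4 + 1080·x^5)·Dx^3 + (-5 - 27·x - 33·x^2 + 68·x^3 + 276·x^4 + 396·x^5 + 216·x^6)·Dx^4  (order 4).
h: a_k = 0, 3, 7/2, 8/3, 79/12, 49/5, …
ICs: h(0) = 0, h′(0) = 3, h′′(0) = 7, h′′′(0) = 16.

f: a_k = 3, 3, 12, 21, 57, 120, …
g: a_k = 0, 4, -4, 16/3, -8, 64/5, …
Sum ⇒ L₀ = lclm(L_f,L_g) in ℚ(x)⟨Dx⟩.
∫: right-multiply L₀ by Dx.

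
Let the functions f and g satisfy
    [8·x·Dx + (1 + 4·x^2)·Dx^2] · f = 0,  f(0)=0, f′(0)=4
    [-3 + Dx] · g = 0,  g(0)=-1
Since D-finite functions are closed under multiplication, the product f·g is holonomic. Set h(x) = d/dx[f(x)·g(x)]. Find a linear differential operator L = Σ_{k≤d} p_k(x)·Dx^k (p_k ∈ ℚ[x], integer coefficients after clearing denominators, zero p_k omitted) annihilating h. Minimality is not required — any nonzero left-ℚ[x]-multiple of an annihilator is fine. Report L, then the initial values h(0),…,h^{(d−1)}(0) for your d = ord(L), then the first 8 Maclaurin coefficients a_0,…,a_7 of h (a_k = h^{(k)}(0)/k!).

f: a_k = 0, 4, 0, -16/3, 0, 64/5, 0, -256/7, …
g: a_k = -1, -3, -9/2, -9/2, -27/8, -81/40, -81/80, -243/560, …
L₀ := L_f ⊗_s L_g (sym. prod.), ord ≤ 2.
Derive L from L₀ (diff closure).
L = (3 - 144·x + 504·x^2 - 576·x^3 + 432·x^4) + (-10 + 72·x - 240·x^2 + 288·x^3 - 288·x^4)·Dx + (3 - 8·x + 24·x^2 - 32·x^3 + 48·x^4)·Dx^2  (order 2).
h: a_k = -4, -24, -38, -8, -23/2, -135, -991/20, 3426/7, …
ICs: h(0) = -4, h′(0) = -24.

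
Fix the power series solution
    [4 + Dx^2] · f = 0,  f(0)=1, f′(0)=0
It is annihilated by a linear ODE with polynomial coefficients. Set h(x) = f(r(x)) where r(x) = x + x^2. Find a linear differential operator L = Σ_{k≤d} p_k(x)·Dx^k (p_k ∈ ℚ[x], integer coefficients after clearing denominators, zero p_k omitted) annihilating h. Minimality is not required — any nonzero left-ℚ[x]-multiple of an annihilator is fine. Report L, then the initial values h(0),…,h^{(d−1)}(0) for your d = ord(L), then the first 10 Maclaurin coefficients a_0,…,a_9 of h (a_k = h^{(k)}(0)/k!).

L = (4 + 24·x + 48·x^2 + 32·x^3) - 2·Dx + (1 + 2·x)·Dx^2  (order 2).
h: a_k = 1, 0, -2, -4, -4/3, 8/3, 176/45, 32/15, -208/315, -544/315, …
ICs: h(0) = 1, h′(0) = 0.

f: a_k = 1, 0, -2, 0, 2/3, 0, -4/45, 0, 2/315, 0, …
Substitute x→r, Dx→(1/r')Dx; clear ⇒ L₀.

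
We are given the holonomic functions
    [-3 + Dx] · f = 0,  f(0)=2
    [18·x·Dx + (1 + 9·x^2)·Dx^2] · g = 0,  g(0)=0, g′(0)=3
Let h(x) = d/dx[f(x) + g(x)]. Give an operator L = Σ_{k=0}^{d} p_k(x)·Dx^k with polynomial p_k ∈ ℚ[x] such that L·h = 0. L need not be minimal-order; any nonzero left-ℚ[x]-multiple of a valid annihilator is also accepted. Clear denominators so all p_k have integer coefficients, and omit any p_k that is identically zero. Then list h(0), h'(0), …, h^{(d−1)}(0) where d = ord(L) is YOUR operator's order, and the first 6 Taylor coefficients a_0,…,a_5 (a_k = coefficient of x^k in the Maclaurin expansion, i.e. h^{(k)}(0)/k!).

L = (18 - 108·x - 162·x^2) + (-9 + 27·x + 27·x^2 - 81·x^3)·Dx + (1 + 3·x + 9·x^2 + 27·x^3)·Dx^2  (order 2).
h: a_k = 9, 18, 0, 27, 1053/4, 243/20, …
ICs: h(0) = 9, h′(0) = 18.

f: a_k = 2, 6, 9, 9, 27/4, 81/20, …
g: a_k = 0, 3, 0, -9, 0, 243/5, …
Sum ⇒ L₀ = lclm(L_f,L_g) in ℚ(x)⟨Dx⟩.
h=h₀': d/dx-closure on L₀ ⇒ L.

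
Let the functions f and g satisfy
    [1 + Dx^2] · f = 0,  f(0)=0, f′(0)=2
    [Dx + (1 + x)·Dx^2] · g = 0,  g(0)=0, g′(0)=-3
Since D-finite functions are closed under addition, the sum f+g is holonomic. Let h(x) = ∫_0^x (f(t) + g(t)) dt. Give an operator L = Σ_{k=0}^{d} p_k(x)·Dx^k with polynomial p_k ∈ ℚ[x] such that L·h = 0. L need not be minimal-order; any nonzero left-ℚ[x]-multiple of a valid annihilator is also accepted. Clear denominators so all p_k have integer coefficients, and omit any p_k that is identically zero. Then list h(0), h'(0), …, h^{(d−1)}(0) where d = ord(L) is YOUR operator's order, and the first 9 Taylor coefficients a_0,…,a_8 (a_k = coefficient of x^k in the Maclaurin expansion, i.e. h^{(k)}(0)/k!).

L = (7 + 2·x + x^2)·Dx^2 + (3 + 5·x + 3·x^2 + x^3)·Dx^3 + (7 + 2·x + x^2)·Dx^4 + (3 + 5·x + 3·x^2 + x^3)·Dx^5  (order 5).
h: a_k = 0, 0, -1/2, 1/2, -1/3, 3/20, -7/72, 1/14, -1081/20160, …
ICs: h(0) = 0, h′(0) = 0, h′′(0) = -1, h′′′(0) = 3, h′′′′(0) = -8.

f: a_k = 0, 2, 0, -1/3, 0, 1/60, 0, -1/2520, 0, …
g: a_k = 0, -3, 3/2, -1, 3/4, -3/5, 1/2, -3/7, 3/8, …
h₀=f+g: left-lcm gives L₀, ord ≤ 4.
Integrate: L := L₀·Dx.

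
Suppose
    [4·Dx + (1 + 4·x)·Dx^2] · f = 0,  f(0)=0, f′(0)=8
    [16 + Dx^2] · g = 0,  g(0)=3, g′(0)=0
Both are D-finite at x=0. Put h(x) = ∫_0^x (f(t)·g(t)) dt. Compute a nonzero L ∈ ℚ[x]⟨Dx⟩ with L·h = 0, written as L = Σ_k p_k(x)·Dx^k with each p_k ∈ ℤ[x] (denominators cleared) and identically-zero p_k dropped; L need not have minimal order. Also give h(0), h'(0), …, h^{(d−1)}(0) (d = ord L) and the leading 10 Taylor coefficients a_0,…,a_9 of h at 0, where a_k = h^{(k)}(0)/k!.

f: a_k = 0, 8, -16, 128/3, -128, 2048/5, -4096/3, 32768/7, -16384, 524288/9, …
g: a_k = 3, 0, -24, 0, 32, 0, -256/15, 0, 512/105, 0, …
Product ⇒ symmetric product L₀, ord ≤ 4.
h=∫₀ˣh₀: take L = L₀·Dx.
L = (-768 + 6144·x + 77824·x^2 + 262144·x^3 + 262144·x^4)·Dx + (256 + 5120·x + 24576·x^2 + 32768·x^3)·Dx^2 + (1280·x + 10752·x^2 + 32768·x^3 + 32768·x^4)·Dx^3 + (16 + 320·x + 1536·x^2 + 2048·x^3)·Dx^4 + (3 + 56·x + 368·x^2 + 1024·x^3 + 1024·x^4)·Dx^5  (order 5).
h: a_k = 0, 0, 12, -16, -16, 0, 384/5, -1536/7, 23808/35, -303104/135, …
ICs: h(0) = 0, h′(0) = 0, h′′(0) = 24, h′′′(0) = -96, h′′′′(0) = -384.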